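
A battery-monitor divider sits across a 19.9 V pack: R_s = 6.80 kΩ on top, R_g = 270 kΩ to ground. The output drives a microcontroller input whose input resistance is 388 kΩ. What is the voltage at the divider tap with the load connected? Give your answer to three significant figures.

The load sits in parallel with R_g: R_g‖R_L = (270 × 388) / (270 + 388) = 159.2 kΩ.
V_out = 19.9 × 159.2 / (6.80 + 159.2) = 19.9 × 159.2/166.0 = 19.1 V.
(Unloaded it would have been 19.4 V.)

V_out ≈ 19.1 V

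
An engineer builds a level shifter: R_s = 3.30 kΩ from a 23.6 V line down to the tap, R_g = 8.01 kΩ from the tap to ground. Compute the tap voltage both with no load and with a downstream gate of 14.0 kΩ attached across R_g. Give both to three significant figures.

Open-circuit: V = 23.6 × 8.01/(3.30 + 8.01) = 16.7 V.
With the load, R_g becomes R_g‖R_L = 5.095 kΩ, so V = 23.6 × 5.095/8.395 = 14.3 V.

Unloaded: 16.7 V; loaded: 14.3 V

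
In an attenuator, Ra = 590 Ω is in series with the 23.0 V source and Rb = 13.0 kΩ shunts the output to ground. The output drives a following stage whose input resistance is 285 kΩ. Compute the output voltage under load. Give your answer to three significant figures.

The load sits in parallel with Rb: Rb‖R_L = (13000 × 285000) / (13000 + 285000) = 12430 Ω.
V_out = 23.0 × 12430 / (590 + 12430) = 23.0 × 12430/13020 = 22.0 V.
(Unloaded it would have been 22.0 V.)

V_out ≈ 22.0 V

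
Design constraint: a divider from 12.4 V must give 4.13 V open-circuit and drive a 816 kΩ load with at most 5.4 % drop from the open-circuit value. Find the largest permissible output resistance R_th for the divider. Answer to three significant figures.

Loading drop = R_th/(R_th + R_L) ≤ 0.0540, so R_th ≤ R_L · ε/(1−ε) = 816 kΩ × 0.0540/0.9460 = 46.6 kΩ.
(Any R1, R2 with R2/(R1+R2) = 0.333 and R1‖R2 ≤ 46.6 kΩ will meet the spec.)

R_th ≤ 46.6 kΩ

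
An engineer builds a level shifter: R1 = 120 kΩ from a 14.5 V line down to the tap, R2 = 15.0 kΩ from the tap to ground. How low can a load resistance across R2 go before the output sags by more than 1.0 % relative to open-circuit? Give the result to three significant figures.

R_L(min) ≈ 1.32 MΩ

Output resistance R_th = R1‖R2 = (120 × 15.0)/135.0 = 13.33 kΩ.
The fractional drop is R_th/(R_th + R_L); requiring this ≤ 0.0100 gives R_L ≥ R_th(1/0.0100 − 1) = 13.33 × 99.00 = 1.32 MΩ.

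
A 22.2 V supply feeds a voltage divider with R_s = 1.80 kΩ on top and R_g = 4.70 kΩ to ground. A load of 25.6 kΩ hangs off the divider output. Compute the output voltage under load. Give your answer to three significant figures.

The load sits in parallel with R_g: R_g‖R_L = (4.70 × 25.6) / (4.70 + 25.6) = 3.971 kΩ.
V_out = 22.2 × 3.971 / (1.80 + 3.971) = 22.2 × 3.971/5.771 = 15.3 V.

V_out ≈ 15.3 V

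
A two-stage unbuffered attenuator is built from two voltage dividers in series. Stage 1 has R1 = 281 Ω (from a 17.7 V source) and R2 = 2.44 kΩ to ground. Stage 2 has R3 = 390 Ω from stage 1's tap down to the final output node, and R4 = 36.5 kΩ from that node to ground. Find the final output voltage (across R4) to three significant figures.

V_out ≈ 15.6 V

Stage 2 presents R3+R4 = 36890 Ω as a load on stage 1's tap.
Stage 1's lower leg becomes R2‖(R3+R4) = 2289 Ω, so V_mid = 17.7 × 2289/2570 = 15.76 V.
Stage 2 is itself unloaded: V_out = V_mid × R4/(R3+R4) = 15.76 × 36500/36890 = 15.6 V.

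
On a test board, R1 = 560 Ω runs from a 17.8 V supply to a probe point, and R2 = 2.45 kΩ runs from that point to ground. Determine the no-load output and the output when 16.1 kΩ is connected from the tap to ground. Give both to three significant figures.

Open-circuit: V = 17.8 × 2450/(560 + 2450) = 14.5 V.
With the load, R2 becomes R2‖R_L = 2126 Ω, so V = 17.8 × 2126/2686 = 14.1 V.

Unloaded: 14.5 V; loaded: 14.1 V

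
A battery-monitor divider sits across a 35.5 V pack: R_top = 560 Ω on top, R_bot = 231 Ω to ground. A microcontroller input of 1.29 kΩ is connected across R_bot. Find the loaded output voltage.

The load sits in parallel with R_bot: R_bot‖R_L = (231 × 1290) / (231 + 1290) = 195.9 Ω.
V_out = 35.5 × 195.9 / (560 + 195.9) = 35.5 × 195.9/755.9 = 9.20 V.
(Unloaded it would have been 10.4 V.)

V_out ≈ 9.20 V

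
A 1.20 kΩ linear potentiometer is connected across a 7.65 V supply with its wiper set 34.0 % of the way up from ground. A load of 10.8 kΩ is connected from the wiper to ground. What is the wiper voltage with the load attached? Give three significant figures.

V ≈ 2.54 V

The wiper splits the pot into (1−α)R = 792.0 Ω above and αR = 408.0 Ω below.
Lower section ‖ load = 393.1 Ω.
V_wiper = 7.65 × 393.1/(792.0 + 393.1) = 2.54 V.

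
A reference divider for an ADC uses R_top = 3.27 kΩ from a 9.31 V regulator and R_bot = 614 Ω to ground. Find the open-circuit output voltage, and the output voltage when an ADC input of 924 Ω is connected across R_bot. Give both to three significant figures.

Open-circuit: V = 9.31 × 614/(3270 + 614) = 1.47 V.
With the load, R_bot becomes R_bot‖R_L = 368.9 Ω, so V = 9.31 × 368.9/3639 = 0.944 V.

Unloaded: 1.47 V; loaded: 0.944 V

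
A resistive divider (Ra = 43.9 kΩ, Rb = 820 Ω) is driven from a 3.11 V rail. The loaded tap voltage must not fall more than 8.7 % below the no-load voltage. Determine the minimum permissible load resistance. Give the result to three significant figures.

R_L(min) ≈ 8.45 kΩ

Output resistance R_th = Ra‖Rb = (43900 × 820)/44720 = 805.0 Ω.
The fractional drop is R_th/(R_th + R_L); requiring this ≤ 0.0870 gives R_L ≥ R_th(1/0.0870 − 1) = 805.0 × 10.49 = 8.45 kΩ.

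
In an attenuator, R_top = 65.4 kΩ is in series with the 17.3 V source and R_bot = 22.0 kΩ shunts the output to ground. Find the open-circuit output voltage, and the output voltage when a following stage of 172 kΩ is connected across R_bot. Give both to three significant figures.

Open-circuit: V = 17.3 × 22.0/(65.4 + 22.0) = 4.35 V.
With the load, R_bot becomes R_bot‖R_L = 19.51 kΩ, so V = 17.3 × 19.51/84.91 = 3.97 V.

Unloaded: 4.35 V; loaded: 3.97 V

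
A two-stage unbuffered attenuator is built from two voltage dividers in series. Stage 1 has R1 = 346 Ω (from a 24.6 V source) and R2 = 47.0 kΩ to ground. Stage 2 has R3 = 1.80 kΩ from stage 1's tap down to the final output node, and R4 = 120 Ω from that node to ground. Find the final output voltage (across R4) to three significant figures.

Stage 2 presents R3+R4 = 1920 Ω as a load on stage 1's tap.
Stage 1's lower leg becomes R2‖(R3+R4) = 1845 Ω, so V_mid = 24.6 × 1845/2191 = 20.71 V.
Stage 2 is itself unloaded: V_out = V_mid × R4/(R3+R4) = 20.71 × 120/1920 = 1.29 V.

V_out ≈ 1.29 V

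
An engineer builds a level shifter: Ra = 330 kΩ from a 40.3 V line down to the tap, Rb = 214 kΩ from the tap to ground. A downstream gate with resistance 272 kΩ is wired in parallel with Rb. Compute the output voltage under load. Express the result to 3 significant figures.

V_out ≈ 10.7 V

The load sits in parallel with Rb: Rb‖R_L = (214 × 272) / (214 + 272) = 119.8 kΩ.
V_out = 40.3 × 119.8 / (330 + 119.8) = 40.3 × 119.8/449.8 = 10.7 V.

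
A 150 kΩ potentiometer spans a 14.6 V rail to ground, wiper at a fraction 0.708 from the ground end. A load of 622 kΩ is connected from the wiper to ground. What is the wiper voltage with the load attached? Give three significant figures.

V ≈ 9.85 V

The wiper splits the pot into (1−α)R = 43.80 kΩ above and αR = 106.2 kΩ below.
Lower section ‖ load = 90.71 kΩ.
V_wiper = 14.6 × 90.71/(43.80 + 90.71) = 9.85 V.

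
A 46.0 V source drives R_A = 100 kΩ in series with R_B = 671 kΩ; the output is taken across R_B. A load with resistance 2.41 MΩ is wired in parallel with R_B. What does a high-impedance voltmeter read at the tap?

The load sits in parallel with R_B: R_B‖R_L = (671 × 2410) / (671 + 2410) = 524.9 kΩ.
V_out = 46.0 × 524.9 / (100 + 524.9) = 46.0 × 524.9/624.9 = 38.6 V.

V_out ≈ 38.6 V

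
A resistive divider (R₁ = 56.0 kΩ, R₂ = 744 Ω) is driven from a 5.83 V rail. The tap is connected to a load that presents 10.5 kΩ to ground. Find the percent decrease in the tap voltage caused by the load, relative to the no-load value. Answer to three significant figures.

The divider's output (Thévenin) resistance is R₁‖R₂ = 734.2 Ω.
Fractional drop under load = R_th/(R_th + R_L) = 734.2 / (734.2 + 10500) = 0.06536.
So the output falls by 6.54 %.

6.54 %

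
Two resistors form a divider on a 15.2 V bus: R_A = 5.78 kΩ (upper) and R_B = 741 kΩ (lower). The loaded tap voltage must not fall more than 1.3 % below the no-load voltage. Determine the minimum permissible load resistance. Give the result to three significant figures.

Output resistance R_th = R_A‖R_B = (5.78 × 741)/746.8 = 5.735 kΩ.
The fractional drop is R_th/(R_th + R_L); requiring this ≤ 0.0130 gives R_L ≥ R_th(1/0.0130 − 1) = 5.735 × 75.92 = 435 kΩ.

R_L(min) ≈ 435 kΩ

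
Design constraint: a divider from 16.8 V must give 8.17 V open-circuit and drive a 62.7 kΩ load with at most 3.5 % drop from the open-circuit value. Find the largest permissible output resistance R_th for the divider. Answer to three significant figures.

Loading drop = R_th/(R_th + R_L) ≤ 0.0350, so R_th ≤ R_L · ε/(1−ε) = 62.7 kΩ × 0.0350/0.9650 = 2.27 kΩ.

R_th ≤ 2.27 kΩ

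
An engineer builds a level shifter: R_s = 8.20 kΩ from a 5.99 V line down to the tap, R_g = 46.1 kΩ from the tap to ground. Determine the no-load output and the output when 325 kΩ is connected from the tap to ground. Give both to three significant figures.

Open-circuit: V = 5.99 × 46.1/(8.20 + 46.1) = 5.09 V.
With the load, R_g becomes R_g‖R_L = 40.37 kΩ, so V = 5.99 × 40.37/48.57 = 4.98 V.

Unloaded: 5.09 V; loaded: 4.98 V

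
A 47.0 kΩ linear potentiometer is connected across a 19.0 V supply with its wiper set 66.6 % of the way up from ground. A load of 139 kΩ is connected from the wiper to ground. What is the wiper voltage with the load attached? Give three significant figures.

The wiper splits the pot into (1−α)R = 15.70 kΩ above and αR = 31.30 kΩ below.
Lower section ‖ load = 25.55 kΩ.
V_wiper = 19.0 × 25.55/(15.70 + 25.55) = 11.8 V.

V ≈ 11.8 V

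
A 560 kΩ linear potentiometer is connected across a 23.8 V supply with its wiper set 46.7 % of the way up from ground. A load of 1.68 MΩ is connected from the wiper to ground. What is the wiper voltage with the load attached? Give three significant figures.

V ≈ 10.3 V

The wiper splits the pot into (1−α)R = 298.5 kΩ above and αR = 261.5 kΩ below.
Lower section ‖ load = 226.3 kΩ.
V_wiper = 23.8 × 226.3/(298.5 + 226.3) = 10.3 V.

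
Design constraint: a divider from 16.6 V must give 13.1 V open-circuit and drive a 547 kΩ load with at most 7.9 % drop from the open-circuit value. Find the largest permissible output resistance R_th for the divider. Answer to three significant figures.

Loading drop = R_th/(R_th + R_L) ≤ 0.0790, so R_th ≤ R_L · ε/(1−ε) = 547 kΩ × 0.0790/0.9210 = 46.9 kΩ.

R_th ≤ 46.9 kΩ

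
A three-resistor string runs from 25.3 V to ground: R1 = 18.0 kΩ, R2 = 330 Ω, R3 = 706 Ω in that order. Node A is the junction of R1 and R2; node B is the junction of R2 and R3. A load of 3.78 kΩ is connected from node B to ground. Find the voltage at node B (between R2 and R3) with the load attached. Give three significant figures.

V ≈ 0.795 V

At node B, R3 is in parallel with the load: R3‖R_L = 594.9 Ω.
Below node A the resistance is R2 + (R3‖R_L) = 924.9 Ω, so V_A = 25.3 × 924.9/18920 = 1.236 V.
Then V_B = V_A × (R3‖R_L)/(R2 + R3‖R_L) = 1.236 × 594.9/924.9 = 0.795 V.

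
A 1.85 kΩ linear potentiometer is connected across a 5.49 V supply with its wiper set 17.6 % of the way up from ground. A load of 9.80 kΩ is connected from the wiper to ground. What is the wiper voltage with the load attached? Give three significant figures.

V ≈ 0.940 V

The wiper splits the pot into (1−α)R = 1524 Ω above and αR = 325.6 Ω below.
Lower section ‖ load = 315.1 Ω.
V_wiper = 5.49 × 315.1/(1524 + 315.1) = 0.940 V.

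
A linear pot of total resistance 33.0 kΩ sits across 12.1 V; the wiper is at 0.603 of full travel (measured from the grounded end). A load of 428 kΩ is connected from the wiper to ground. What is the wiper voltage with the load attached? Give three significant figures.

The wiper splits the pot into (1−α)R = 13.10 kΩ above and αR = 19.90 kΩ below.
Lower section ‖ load = 19.01 kΩ.
V_wiper = 12.1 × 19.01/(13.10 + 19.01) = 7.16 V.

V ≈ 7.16 V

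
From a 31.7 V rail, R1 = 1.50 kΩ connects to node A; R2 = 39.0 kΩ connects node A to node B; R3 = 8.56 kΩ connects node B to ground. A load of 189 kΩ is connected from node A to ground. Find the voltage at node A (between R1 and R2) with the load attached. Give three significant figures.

Below node A the series string R2+R3 = 47.56 kΩ sits in parallel with the 189 kΩ load: 38.00 kΩ.
V_A = 31.7 × 38.00/(1.50 + 38.00) = 30.5 V.

V ≈ 30.5 V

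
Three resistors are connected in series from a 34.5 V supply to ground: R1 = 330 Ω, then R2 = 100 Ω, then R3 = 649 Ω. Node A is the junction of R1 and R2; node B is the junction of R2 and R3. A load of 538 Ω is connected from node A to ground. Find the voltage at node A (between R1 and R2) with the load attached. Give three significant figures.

V ≈ 16.8 V

Below node A the series string R2+R3 = 749.0 Ω sits in parallel with the 538 Ω load: 313.1 Ω.
V_A = 34.5 × 313.1/(330 + 313.1) = 16.8 V.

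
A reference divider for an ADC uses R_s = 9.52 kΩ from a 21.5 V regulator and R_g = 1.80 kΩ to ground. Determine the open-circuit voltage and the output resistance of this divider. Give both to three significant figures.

V_th = 3.42 V, R_th = 1.51 kΩ

V_th is the open-circuit tap voltage: 21.5 × 1.80/(9.52 + 1.80) = 3.42 V.
With the supply zeroed, R_s and R_g appear in parallel from the tap: R_th = R_s‖R_g = (9.52 × 1.80)/11.32 = 1.51 kΩ.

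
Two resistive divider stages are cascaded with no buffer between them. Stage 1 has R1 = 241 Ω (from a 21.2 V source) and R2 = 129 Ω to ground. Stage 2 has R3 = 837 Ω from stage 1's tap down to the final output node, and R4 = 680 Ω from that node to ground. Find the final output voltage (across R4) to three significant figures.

Stage 2 presents R3+R4 = 1517 Ω as a load on stage 1's tap.
Stage 1's lower leg becomes R2‖(R3+R4) = 118.9 Ω, so V_mid = 21.2 × 118.9/359.9 = 7.003 V.
Stage 2 is itself unloaded: V_out = V_mid × R4/(R3+R4) = 7.003 × 680/1517 = 3.14 V.

V_out ≈ 3.14 V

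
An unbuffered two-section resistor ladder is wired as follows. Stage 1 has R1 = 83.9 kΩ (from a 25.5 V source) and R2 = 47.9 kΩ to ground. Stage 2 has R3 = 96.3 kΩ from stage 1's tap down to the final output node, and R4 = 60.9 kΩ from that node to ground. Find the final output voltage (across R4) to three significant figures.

V_out ≈ 3.01 V

Stage 2 presents R3+R4 = 157.2 kΩ as a load on stage 1's tap.
Stage 1's lower leg becomes R2‖(R3+R4) = 36.71 kΩ, so V_mid = 25.5 × 36.71/120.6 = 7.762 V.
Stage 2 is itself unloaded: V_out = V_mid × R4/(R3+R4) = 7.762 × 60.9/157.2 = 3.01 V.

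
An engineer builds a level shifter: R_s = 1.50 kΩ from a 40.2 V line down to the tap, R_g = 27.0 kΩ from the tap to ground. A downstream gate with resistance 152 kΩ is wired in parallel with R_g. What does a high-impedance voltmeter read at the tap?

The load sits in parallel with R_g: R_g‖R_L = (27.0 × 152) / (27.0 + 152) = 22.93 kΩ.
V_out = 40.2 × 22.93 / (1.50 + 22.93) = 40.2 × 22.93/24.43 = 37.7 V.

V_out ≈ 37.7 V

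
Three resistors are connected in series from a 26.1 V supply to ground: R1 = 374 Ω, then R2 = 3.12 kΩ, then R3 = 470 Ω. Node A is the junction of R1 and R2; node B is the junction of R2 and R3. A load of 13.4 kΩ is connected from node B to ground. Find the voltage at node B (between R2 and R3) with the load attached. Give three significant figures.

V ≈ 3.00 V

At node B, R3 is in parallel with the load: R3‖R_L = 454.1 Ω.
Below node A the resistance is R2 + (R3‖R_L) = 3574 Ω, so V_A = 26.1 × 3574/3948 = 23.63 V.
Then V_B = V_A × (R3‖R_L)/(R2 + R3‖R_L) = 23.63 × 454.1/3574 = 3.00 V.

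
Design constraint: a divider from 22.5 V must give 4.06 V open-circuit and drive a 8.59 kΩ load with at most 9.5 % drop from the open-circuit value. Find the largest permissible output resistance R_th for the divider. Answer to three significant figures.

R_th ≤ 902 Ω

Loading drop = R_th/(R_th + R_L) ≤ 0.0950, so R_th ≤ R_L · ε/(1−ε) = 8.59 kΩ × 0.0950/0.9050 = 902 Ω.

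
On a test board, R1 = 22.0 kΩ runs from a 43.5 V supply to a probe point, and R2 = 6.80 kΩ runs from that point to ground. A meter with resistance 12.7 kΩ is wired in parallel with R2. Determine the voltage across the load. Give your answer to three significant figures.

The load sits in parallel with R2: R2‖R_L = (6.80 × 12.7) / (6.80 + 12.7) = 4.429 kΩ.
V_out = 43.5 × 4.429 / (22.0 + 4.429) = 43.5 × 4.429/26.43 = 7.29 V.

V_out ≈ 7.29 V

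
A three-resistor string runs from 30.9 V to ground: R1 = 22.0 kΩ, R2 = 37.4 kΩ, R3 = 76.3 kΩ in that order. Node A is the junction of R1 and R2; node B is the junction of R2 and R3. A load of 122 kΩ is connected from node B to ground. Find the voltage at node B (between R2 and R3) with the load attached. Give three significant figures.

At node B, R3 is in parallel with the load: R3‖R_L = 46.94 kΩ.
Below node A the resistance is R2 + (R3‖R_L) = 84.34 kΩ, so V_A = 30.9 × 84.34/106.3 = 24.51 V.
Then V_B = V_A × (R3‖R_L)/(R2 + R3‖R_L) = 24.51 × 46.94/84.34 = 13.6 V.

V ≈ 13.6 V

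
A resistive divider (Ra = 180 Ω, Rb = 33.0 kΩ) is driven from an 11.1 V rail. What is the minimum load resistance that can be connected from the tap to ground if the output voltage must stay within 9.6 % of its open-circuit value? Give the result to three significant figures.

R_L(min) ≈ 1.69 kΩ

Output resistance R_th = Ra‖Rb = (180 × 33000)/33180 = 179.0 Ω.
The fractional drop is R_th/(R_th + R_L); requiring this ≤ 0.0960 gives R_L ≥ R_th(1/0.0960 − 1) = 179.0 × 9.417 = 1.69 kΩ.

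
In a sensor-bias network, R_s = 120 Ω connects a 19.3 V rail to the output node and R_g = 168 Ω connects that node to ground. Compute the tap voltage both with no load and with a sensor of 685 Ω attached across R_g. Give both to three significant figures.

Unloaded: 11.3 V; loaded: 10.2 V

Open-circuit: V = 19.3 × 168/(120 + 168) = 11.3 V.
With the load, R_g becomes R_g‖R_L = 134.9 Ω, so V = 19.3 × 134.9/254.9 = 10.2 V.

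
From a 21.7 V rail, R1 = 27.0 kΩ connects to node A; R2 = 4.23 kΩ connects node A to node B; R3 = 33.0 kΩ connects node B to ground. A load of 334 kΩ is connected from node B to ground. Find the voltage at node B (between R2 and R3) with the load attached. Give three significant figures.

V ≈ 10.6 V

At node B, R3 is in parallel with the load: R3‖R_L = 30.03 kΩ.
Below node A the resistance is R2 + (R3‖R_L) = 34.26 kΩ, so V_A = 21.7 × 34.26/61.26 = 12.14 V.
Then V_B = V_A × (R3‖R_L)/(R2 + R3‖R_L) = 12.14 × 30.03/34.26 = 10.6 V.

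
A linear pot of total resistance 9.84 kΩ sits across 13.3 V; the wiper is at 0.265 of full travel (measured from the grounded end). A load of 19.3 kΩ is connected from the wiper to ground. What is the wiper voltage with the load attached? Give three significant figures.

The wiper splits the pot into (1−α)R = 7.232 kΩ above and αR = 2.608 kΩ below.
Lower section ‖ load = 2.297 kΩ.
V_wiper = 13.3 × 2.297/(7.232 + 2.297) = 3.21 V.

V ≈ 3.21 V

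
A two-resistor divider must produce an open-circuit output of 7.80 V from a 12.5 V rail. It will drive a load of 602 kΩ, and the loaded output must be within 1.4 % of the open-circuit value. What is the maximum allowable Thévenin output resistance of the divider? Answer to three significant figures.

R_th ≤ 8.55 kΩ

Loading drop = R_th/(R_th + R_L) ≤ 0.0140, so R_th ≤ R_L · ε/(1−ε) = 602 kΩ × 0.0140/0.9860 = 8.55 kΩ.
(Any R1, R2 with R2/(R1+R2) = 0.624 and R1‖R2 ≤ 8.55 kΩ will meet the spec.)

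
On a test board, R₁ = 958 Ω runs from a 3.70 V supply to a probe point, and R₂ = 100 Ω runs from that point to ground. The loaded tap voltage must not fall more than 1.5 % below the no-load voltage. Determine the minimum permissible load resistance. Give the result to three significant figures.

R_L(min) ≈ 5.95 kΩ

Output resistance R_th = R₁‖R₂ = (958 × 100)/1058 = 90.55 Ω.
The fractional drop is R_th/(R_th + R_L); requiring this ≤ 0.0150 gives R_L ≥ R_th(1/0.0150 − 1) = 90.55 × 65.67 = 5.95 kΩ.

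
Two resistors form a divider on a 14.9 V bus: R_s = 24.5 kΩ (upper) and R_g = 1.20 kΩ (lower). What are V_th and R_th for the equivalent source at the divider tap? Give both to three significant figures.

V_th = 0.696 V, R_th = 1.14 kΩ

V_th is the open-circuit tap voltage: 14.9 × 1.20/(24.5 + 1.20) = 0.696 V.
With the supply zeroed, R_s and R_g appear in parallel from the tap: R_th = R_s‖R_g = (24.5 × 1.20)/25.70 = 1.14 kΩ.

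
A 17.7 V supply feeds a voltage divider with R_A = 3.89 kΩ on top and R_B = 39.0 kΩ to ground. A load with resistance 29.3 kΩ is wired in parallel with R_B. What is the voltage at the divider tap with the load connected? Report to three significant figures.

The load sits in parallel with R_B: R_B‖R_L = (39.0 × 29.3) / (39.0 + 29.3) = 16.73 kΩ.
V_out = 17.7 × 16.73 / (3.89 + 16.73) = 17.7 × 16.73/20.62 = 14.4 V.
(Unloaded it would have been 16.1 V.)

V_out ≈ 14.4 V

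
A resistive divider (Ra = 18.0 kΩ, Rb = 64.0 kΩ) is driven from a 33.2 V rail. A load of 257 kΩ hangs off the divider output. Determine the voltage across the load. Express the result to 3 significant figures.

The load sits in parallel with Rb: Rb‖R_L = (64.0 × 257) / (64.0 + 257) = 51.24 kΩ.
V_out = 33.2 × 51.24 / (18.0 + 51.24) = 33.2 × 51.24/69.24 = 24.6 V.

V_out ≈ 24.6 V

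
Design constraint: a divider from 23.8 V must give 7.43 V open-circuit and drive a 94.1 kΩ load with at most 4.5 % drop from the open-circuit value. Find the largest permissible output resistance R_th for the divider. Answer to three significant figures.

R_th ≤ 4.43 kΩ

Loading drop = R_th/(R_th + R_L) ≤ 0.0450, so R_th ≤ R_L · ε/(1−ε) = 94.1 kΩ × 0.0450/0.9550 = 4.43 kΩ.
(Any R1, R2 with R2/(R1+R2) = 0.312 and R1‖R2 ≤ 4.43 kΩ will meet the spec.)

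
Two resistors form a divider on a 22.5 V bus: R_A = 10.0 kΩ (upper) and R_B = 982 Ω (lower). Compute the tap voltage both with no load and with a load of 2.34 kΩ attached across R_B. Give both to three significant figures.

Open-circuit: V = 22.5 × 982/(10000 + 982) = 2.01 V.
With the load, R_B becomes R_B‖R_L = 691.7 Ω, so V = 22.5 × 691.7/10690 = 1.46 V.

Unloaded: 2.01 V; loaded: 1.46 V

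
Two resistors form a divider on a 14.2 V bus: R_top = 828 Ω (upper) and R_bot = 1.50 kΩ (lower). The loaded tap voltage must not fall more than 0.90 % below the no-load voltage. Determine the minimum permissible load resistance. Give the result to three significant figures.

R_L(min) ≈ 58.7 kΩ

Output resistance R_th = R_top‖R_bot = (828 × 1500)/2328 = 533.5 Ω.
The fractional drop is R_th/(R_th + R_L); requiring this ≤ 0.00900 gives R_L ≥ R_th(1/0.00900 − 1) = 533.5 × 110.1 = 58.7 kΩ.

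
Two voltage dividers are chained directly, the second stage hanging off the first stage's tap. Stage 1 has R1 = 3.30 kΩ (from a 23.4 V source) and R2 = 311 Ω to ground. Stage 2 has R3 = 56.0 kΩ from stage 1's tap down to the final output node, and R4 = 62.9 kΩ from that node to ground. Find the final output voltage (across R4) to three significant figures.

V_out ≈ 1.06 V

Stage 2 presents R3+R4 = 118900 Ω as a load on stage 1's tap.
Stage 1's lower leg becomes R2‖(R3+R4) = 310.2 Ω, so V_mid = 23.4 × 310.2/3610 = 2.011 V.
Stage 2 is itself unloaded: V_out = V_mid × R4/(R3+R4) = 2.011 × 62900/118900 = 1.06 V.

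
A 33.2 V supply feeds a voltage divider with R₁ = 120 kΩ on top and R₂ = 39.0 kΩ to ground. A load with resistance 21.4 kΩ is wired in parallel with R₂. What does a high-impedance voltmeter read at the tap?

V_out ≈ 3.43 V

The load sits in parallel with R₂: R₂‖R_L = (39.0 × 21.4) / (39.0 + 21.4) = 13.82 kΩ.
V_out = 33.2 × 13.82 / (120 + 13.82) = 33.2 × 13.82/133.8 = 3.43 V.
(Unloaded it would have been 8.14 V.)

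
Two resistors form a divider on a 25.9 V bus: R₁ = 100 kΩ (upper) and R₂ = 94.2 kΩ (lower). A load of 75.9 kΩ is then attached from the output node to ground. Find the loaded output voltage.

V_out ≈ 7.66 V

The load sits in parallel with R₂: R₂‖R_L = (94.2 × 75.9) / (94.2 + 75.9) = 42.03 kΩ.
V_out = 25.9 × 42.03 / (100 + 42.03) = 25.9 × 42.03/142.0 = 7.66 V.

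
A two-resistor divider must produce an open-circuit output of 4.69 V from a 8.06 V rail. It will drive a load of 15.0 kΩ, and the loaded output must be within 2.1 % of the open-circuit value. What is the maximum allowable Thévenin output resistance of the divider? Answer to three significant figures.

Loading drop = R_th/(R_th + R_L) ≤ 0.0210, so R_th ≤ R_L · ε/(1−ε) = 15.0 kΩ × 0.0210/0.9790 = 322 Ω.

R_th ≤ 322 Ω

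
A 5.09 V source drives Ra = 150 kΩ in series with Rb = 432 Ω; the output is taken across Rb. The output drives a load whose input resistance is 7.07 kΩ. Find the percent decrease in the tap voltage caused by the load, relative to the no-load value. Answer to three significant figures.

5.74 %

The divider's output (Thévenin) resistance is Ra‖Rb = 430.8 Ω.
Fractional drop under load = R_th/(R_th + R_L) = 430.8 / (430.8 + 7070) = 0.05743.
So the output falls by 5.74 %.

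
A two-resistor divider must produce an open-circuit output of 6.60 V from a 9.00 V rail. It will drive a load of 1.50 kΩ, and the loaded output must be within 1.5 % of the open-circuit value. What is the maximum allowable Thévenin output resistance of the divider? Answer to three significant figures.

Loading drop = R_th/(R_th + R_L) ≤ 0.0150, so R_th ≤ R_L · ε/(1−ε) = 1.50 kΩ × 0.0150/0.9850 = 22.8 Ω.
(Any R1, R2 with R2/(R1+R2) = 0.733 and R1‖R2 ≤ 22.8 Ω will meet the spec.)

R_th ≤ 22.8 Ω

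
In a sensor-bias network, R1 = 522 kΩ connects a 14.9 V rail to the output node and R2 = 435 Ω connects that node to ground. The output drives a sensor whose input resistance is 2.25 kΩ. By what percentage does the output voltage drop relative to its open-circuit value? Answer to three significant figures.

16.2 %

Unloaded V = 14.9 × 435/522400 = 0.01241 V.
Loaded: R2‖R_L = 364.5 Ω, giving V = 14.9 × 364.5/522400 = 0.01040 V.
Drop = (0.01241 − 0.01040) / 0.01241 = 16.2 %.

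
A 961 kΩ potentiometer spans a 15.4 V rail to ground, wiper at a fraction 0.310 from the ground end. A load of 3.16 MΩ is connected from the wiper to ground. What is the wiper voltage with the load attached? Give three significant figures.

The wiper splits the pot into (1−α)R = 663.1 kΩ above and αR = 297.9 kΩ below.
Lower section ‖ load = 272.2 kΩ.
V_wiper = 15.4 × 272.2/(663.1 + 272.2) = 4.48 V.

V ≈ 4.48 V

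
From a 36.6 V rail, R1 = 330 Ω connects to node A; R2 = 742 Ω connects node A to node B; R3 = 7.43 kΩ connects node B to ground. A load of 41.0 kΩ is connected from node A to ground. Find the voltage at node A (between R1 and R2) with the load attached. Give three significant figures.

Below node A the series string R2+R3 = 8172 Ω sits in parallel with the 41000 Ω load: 6814 Ω.
V_A = 36.6 × 6814/(330 + 6814) = 34.9 V.

V ≈ 34.9 V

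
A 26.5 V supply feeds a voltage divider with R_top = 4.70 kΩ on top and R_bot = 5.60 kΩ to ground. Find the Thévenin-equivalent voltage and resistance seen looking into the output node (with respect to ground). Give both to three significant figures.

V_th = 14.4 V, R_th = 2.56 kΩ

V_th is the open-circuit tap voltage: 26.5 × 5.60/(4.70 + 5.60) = 14.4 V.
With the supply zeroed, R_top and R_bot appear in parallel from the tap: R_th = R_top‖R_bot = (4.70 × 5.60)/10.30 = 2.56 kΩ.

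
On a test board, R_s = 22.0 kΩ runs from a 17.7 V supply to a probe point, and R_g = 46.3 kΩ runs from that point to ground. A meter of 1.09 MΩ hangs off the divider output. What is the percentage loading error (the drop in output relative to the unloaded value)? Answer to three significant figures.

1.35 %

The divider's output (Thévenin) resistance is R_s‖R_g = 14.91 kΩ.
Fractional drop under load = R_th/(R_th + R_L) = 14.91 / (14.91 + 1090) = 0.01350.
So the output falls by 1.35 %.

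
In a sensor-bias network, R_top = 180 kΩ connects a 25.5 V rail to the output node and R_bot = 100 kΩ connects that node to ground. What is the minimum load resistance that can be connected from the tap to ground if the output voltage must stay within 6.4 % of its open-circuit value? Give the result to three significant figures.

Output resistance R_th = R_top‖R_bot = (180 × 100)/280.0 = 64.29 kΩ.
The fractional drop is R_th/(R_th + R_L); requiring this ≤ 0.0640 gives R_L ≥ R_th(1/0.0640 − 1) = 64.29 × 14.62 = 940 kΩ.

R_L(min) ≈ 940 kΩ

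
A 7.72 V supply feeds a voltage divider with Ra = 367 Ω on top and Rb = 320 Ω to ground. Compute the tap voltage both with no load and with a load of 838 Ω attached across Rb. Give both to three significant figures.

Unloaded: 3.60 V; loaded: 2.99 V

Open-circuit: V = 7.72 × 320/(367 + 320) = 3.60 V.
With the load, Rb becomes Rb‖R_L = 231.6 Ω, so V = 7.72 × 231.6/598.6 = 2.99 V.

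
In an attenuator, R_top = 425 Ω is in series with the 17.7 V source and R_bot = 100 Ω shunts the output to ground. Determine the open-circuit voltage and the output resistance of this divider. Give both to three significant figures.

V_th = 3.37 V, R_th = 81.0 Ω

V_th is the open-circuit tap voltage: 17.7 × 100/(425 + 100) = 3.37 V.
With the supply zeroed, R_top and R_bot appear in parallel from the tap: R_th = R_top‖R_bot = (425 × 100)/525.0 = 81.0 Ω.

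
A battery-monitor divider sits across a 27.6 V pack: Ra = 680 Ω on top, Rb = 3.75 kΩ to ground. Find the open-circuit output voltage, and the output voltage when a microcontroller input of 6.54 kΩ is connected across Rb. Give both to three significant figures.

Open-circuit: V = 27.6 × 3750/(680 + 3750) = 23.4 V.
With the load, Rb becomes Rb‖R_L = 2383 Ω, so V = 27.6 × 2383/3063 = 21.5 V.

Unloaded: 23.4 V; loaded: 21.5 V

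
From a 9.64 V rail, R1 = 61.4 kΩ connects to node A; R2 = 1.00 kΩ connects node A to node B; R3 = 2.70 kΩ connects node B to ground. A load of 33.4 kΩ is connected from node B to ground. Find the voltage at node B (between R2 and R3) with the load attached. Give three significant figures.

V ≈ 0.371 V

At node B, R3 is in parallel with the load: R3‖R_L = 2.498 kΩ.
Below node A the resistance is R2 + (R3‖R_L) = 3.498 kΩ, so V_A = 9.64 × 3.498/64.90 = 0.5196 V.
Then V_B = V_A × (R3‖R_L)/(R2 + R3‖R_L) = 0.5196 × 2.498/3.498 = 0.371 V.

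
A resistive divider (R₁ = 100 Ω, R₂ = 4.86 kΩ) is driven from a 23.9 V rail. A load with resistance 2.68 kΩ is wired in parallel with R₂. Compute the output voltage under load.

The load sits in parallel with R₂: R₂‖R_L = (4860 × 2680) / (4860 + 2680) = 1727 Ω.
V_out = 23.9 × 1727 / (100 + 1727) = 23.9 × 1727/1827 = 22.6 V.

V_out ≈ 22.6 V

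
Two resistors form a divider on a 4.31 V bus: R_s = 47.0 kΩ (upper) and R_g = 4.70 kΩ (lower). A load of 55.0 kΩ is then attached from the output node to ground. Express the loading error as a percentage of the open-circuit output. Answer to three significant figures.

The divider's output (Thévenin) resistance is R_s‖R_g = 4.273 kΩ.
Fractional drop under load = R_th/(R_th + R_L) = 4.273 / (4.273 + 55.0) = 0.07209.
So the output falls by 7.21 %.

7.21 %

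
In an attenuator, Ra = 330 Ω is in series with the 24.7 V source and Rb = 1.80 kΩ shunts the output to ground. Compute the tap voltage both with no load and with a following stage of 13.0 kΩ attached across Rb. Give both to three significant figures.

Open-circuit: V = 24.7 × 1800/(330 + 1800) = 20.9 V.
With the load, Rb becomes Rb‖R_L = 1581 Ω, so V = 24.7 × 1581/1911 = 20.4 V.

Unloaded: 20.9 V; loaded: 20.4 V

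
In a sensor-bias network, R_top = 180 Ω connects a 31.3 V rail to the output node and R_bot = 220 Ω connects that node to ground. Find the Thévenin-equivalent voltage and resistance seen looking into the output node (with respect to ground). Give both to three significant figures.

V_th is the open-circuit tap voltage: 31.3 × 220/(180 + 220) = 17.2 V.
With the supply zeroed, R_top and R_bot appear in parallel from the tap: R_th = R_top‖R_bot = (180 × 220)/400.0 = 99.0 Ω.

V_th = 17.2 V, R_th = 99.0 Ω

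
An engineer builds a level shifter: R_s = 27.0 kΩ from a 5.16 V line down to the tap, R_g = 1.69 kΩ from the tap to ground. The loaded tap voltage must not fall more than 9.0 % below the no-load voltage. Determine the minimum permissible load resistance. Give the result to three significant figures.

R_L(min) ≈ 16.1 kΩ

Output resistance R_th = R_s‖R_g = (27.0 × 1.69)/28.69 = 1.590 kΩ.
The fractional drop is R_th/(R_th + R_L); requiring this ≤ 0.0900 gives R_L ≥ R_th(1/0.0900 − 1) = 1.590 × 10.11 = 16.1 kΩ.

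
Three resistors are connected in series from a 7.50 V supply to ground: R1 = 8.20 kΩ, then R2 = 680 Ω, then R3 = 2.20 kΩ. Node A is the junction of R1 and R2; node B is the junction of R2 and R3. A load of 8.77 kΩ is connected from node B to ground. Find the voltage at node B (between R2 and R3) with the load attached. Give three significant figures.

At node B, R3 is in parallel with the load: R3‖R_L = 1759 Ω.
Below node A the resistance is R2 + (R3‖R_L) = 2439 Ω, so V_A = 7.50 × 2439/10640 = 1.719 V.
Then V_B = V_A × (R3‖R_L)/(R2 + R3‖R_L) = 1.719 × 1759/2439 = 1.24 V.

V ≈ 1.24 V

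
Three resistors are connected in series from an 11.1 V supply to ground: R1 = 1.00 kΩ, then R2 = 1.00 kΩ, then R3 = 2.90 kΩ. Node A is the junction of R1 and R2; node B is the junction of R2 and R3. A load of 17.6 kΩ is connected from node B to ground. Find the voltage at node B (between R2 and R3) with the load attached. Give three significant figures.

At node B, R3 is in parallel with the load: R3‖R_L = 2.490 kΩ.
Below node A the resistance is R2 + (R3‖R_L) = 3.490 kΩ, so V_A = 11.1 × 3.490/4.490 = 8.628 V.
Then V_B = V_A × (R3‖R_L)/(R2 + R3‖R_L) = 8.628 × 2.490/3.490 = 6.16 V.

V ≈ 6.16 V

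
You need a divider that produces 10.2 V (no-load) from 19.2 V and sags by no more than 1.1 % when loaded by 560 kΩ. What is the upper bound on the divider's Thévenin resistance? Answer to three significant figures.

R_th ≤ 6.23 kΩ

Loading drop = R_th/(R_th + R_L) ≤ 0.0110, so R_th ≤ R_L · ε/(1−ε) = 560 kΩ × 0.0110/0.9890 = 6.23 kΩ.
(Any R1, R2 with R2/(R1+R2) = 0.531 and R1‖R2 ≤ 6.23 kΩ will meet the spec.)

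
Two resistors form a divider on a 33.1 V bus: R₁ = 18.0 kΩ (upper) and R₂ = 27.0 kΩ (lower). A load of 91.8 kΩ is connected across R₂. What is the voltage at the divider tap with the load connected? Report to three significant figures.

V_out ≈ 17.8 V

The load sits in parallel with R₂: R₂‖R_L = (27.0 × 91.8) / (27.0 + 91.8) = 20.86 kΩ.
V_out = 33.1 × 20.86 / (18.0 + 20.86) = 33.1 × 20.86/38.86 = 17.8 V.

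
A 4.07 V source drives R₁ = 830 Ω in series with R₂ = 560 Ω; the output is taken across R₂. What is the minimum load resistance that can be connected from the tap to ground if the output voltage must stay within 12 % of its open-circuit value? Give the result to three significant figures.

R_L(min) ≈ 2.45 kΩ

Output resistance R_th = R₁‖R₂ = (830 × 560)/1390 = 334.4 Ω.
The fractional drop is R_th/(R_th + R_L); requiring this ≤ 0.120 gives R_L ≥ R_th(1/0.120 − 1) = 334.4 × 7.333 = 2.45 kΩ.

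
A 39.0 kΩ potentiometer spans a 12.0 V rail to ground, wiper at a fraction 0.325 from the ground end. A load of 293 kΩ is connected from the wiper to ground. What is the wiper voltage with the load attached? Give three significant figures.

V ≈ 3.79 V

The wiper splits the pot into (1−α)R = 26.32 kΩ above and αR = 12.68 kΩ below.
Lower section ‖ load = 12.15 kΩ.
V_wiper = 12.0 × 12.15/(26.32 + 12.15) = 3.79 V.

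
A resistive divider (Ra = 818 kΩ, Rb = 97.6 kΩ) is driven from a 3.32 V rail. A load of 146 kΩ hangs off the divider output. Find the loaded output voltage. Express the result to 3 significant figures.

The load sits in parallel with Rb: Rb‖R_L = (97.6 × 146) / (97.6 + 146) = 58.50 kΩ.
V_out = 3.32 × 58.50 / (818 + 58.50) = 3.32 × 58.50/876.5 = 0.222 V.
(Unloaded it would have been 0.354 V.)

V_out ≈ 0.222 V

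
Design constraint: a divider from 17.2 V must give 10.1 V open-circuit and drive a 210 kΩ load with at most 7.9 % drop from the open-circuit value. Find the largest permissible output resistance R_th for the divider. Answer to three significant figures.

Loading drop = R_th/(R_th + R_L) ≤ 0.0790, so R_th ≤ R_L · ε/(1−ε) = 210 kΩ × 0.0790/0.9210 = 18.0 kΩ.
(Any R1, R2 with R2/(R1+R2) = 0.587 and R1‖R2 ≤ 18.0 kΩ will meet the spec.)

R_th ≤ 18.0 kΩ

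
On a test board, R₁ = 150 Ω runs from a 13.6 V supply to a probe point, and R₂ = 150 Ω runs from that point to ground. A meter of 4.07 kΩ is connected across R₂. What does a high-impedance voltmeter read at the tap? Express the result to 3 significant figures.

The load sits in parallel with R₂: R₂‖R_L = (150 × 4070) / (150 + 4070) = 144.7 Ω.
V_out = 13.6 × 144.7 / (150 + 144.7) = 13.6 × 144.7/294.7 = 6.68 V.
(Unloaded it would have been 6.80 V.)

V_out ≈ 6.68 V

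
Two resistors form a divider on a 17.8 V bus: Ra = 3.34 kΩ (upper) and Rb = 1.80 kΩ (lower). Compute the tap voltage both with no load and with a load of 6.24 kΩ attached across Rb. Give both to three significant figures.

Open-circuit: V = 17.8 × 1.80/(3.34 + 1.80) = 6.23 V.
With the load, Rb becomes Rb‖R_L = 1.397 kΩ, so V = 17.8 × 1.397/4.737 = 5.25 V.

Unloaded: 6.23 V; loaded: 5.25 V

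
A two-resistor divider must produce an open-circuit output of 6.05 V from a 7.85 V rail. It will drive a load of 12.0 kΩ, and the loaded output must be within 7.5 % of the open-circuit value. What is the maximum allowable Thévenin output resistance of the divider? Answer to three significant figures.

Loading drop = R_th/(R_th + R_L) ≤ 0.0750, so R_th ≤ R_L · ε/(1−ε) = 12.0 kΩ × 0.0750/0.9250 = 973 Ω.

R_th ≤ 973 Ω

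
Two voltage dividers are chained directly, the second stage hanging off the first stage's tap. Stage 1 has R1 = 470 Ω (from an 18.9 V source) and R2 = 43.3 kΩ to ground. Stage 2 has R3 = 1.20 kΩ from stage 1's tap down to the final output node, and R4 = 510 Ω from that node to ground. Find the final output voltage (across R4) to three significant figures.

Stage 2 presents R3+R4 = 1710 Ω as a load on stage 1's tap.
Stage 1's lower leg becomes R2‖(R3+R4) = 1645 Ω, so V_mid = 18.9 × 1645/2115 = 14.70 V.
Stage 2 is itself unloaded: V_out = V_mid × R4/(R3+R4) = 14.70 × 510/1710 = 4.38 V.

V_out ≈ 4.38 V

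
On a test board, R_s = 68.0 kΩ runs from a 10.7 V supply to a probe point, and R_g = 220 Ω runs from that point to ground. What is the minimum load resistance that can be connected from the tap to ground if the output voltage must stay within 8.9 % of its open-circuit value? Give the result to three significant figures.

R_L(min) ≈ 2.24 kΩ

Output resistance R_th = R_s‖R_g = (68000 × 220)/68220 = 219.3 Ω.
The fractional drop is R_th/(R_th + R_L); requiring this ≤ 0.0890 gives R_L ≥ R_th(1/0.0890 − 1) = 219.3 × 10.24 = 2.24 kΩ.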